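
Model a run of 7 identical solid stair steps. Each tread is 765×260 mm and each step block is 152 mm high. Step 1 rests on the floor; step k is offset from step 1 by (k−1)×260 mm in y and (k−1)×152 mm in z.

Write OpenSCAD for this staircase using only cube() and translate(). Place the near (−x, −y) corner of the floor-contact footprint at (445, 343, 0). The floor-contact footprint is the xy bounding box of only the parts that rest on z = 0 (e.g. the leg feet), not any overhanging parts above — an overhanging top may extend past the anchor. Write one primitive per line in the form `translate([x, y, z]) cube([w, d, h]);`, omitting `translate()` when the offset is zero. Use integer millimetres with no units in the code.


translate([445, 343, 0]) cube([765, 260, 152]);
translate([445, 603, 152]) cube([765, 260, 152]);
translate([445, 863, 304]) cube([765, 260, 152]);
translate([445, 1123, 456]) cube([765, 260, 152]);
translate([445, 1383, 608]) cube([765, 260, 152]);
translate([445, 1643, 760]) cube([765, 260, 152]);
translate([445, 1903, 912]) cube([765, 260, 152]);


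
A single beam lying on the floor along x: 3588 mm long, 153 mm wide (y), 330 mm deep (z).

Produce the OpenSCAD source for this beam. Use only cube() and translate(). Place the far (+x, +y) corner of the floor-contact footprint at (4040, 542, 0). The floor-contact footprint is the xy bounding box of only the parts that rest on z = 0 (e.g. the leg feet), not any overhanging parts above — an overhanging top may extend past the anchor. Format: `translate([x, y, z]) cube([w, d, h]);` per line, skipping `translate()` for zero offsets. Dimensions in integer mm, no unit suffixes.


translate([452, 389, 0]) cube([3588, 153, 330]);


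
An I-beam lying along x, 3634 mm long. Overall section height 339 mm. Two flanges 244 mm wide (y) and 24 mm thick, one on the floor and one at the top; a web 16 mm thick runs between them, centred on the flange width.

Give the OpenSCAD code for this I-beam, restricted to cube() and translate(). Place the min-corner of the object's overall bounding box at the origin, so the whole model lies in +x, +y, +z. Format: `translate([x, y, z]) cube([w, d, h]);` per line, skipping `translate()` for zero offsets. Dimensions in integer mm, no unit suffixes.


cube([3634, 244, 24]);
translate([0, 114, 24]) cube([3634, 16, 291]);
translate([0, 0, 315]) cube([3634, 244, 24]);


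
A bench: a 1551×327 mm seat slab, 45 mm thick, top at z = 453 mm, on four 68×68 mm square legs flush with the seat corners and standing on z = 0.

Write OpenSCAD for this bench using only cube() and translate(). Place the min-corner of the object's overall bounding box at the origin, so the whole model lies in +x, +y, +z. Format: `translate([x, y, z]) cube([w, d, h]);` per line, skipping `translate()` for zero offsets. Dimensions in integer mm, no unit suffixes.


translate([0, 0, 408]) cube([1551, 327, 45]);
cube([68, 68, 408]);
translate([0, 259, 0]) cube([68, 68, 408]);
translate([1483, 0, 0]) cube([68, 68, 408]);
translate([1483, 259, 0]) cube([68, 68, 408]);


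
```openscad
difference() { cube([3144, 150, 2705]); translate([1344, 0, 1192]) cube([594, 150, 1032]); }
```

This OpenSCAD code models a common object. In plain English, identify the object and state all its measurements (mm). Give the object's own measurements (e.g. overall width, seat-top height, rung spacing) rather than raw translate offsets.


A wall 3144 mm long (x), 150 mm thick (y), 2705 mm tall, with a rectangular window opening cut through it. The opening is 594 mm wide and 1032 mm tall; its sill is at z = 1192 mm and its near (−x) edge is 1344 mm from the wall's −x end. The opening passes through the full wall thickness.


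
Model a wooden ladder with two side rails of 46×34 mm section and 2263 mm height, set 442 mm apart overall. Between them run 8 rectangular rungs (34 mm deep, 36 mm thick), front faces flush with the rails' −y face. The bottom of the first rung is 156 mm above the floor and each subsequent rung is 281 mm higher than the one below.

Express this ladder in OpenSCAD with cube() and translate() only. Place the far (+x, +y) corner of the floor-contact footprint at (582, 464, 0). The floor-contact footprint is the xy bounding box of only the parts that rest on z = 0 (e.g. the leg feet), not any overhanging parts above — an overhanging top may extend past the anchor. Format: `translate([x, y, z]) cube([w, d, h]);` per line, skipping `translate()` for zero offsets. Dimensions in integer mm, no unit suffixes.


translate([140, 430, 0]) cube([46, 34, 2263]);
translate([536, 430, 0]) cube([46, 34, 2263]);
translate([186, 430, 156]) cube([350, 34, 36]);
translate([186, 430, 437]) cube([350, 34, 36]);
translate([186, 430, 718]) cube([350, 34, 36]);
translate([186, 430, 999]) cube([350, 34, 36]);
translate([186, 430, 1280]) cube([350, 34, 36]);
translate([186, 430, 1561]) cube([350, 34, 36]);
translate([186, 430, 1842]) cube([350, 34, 36]);
translate([186, 430, 2123]) cube([350, 34, 36]);


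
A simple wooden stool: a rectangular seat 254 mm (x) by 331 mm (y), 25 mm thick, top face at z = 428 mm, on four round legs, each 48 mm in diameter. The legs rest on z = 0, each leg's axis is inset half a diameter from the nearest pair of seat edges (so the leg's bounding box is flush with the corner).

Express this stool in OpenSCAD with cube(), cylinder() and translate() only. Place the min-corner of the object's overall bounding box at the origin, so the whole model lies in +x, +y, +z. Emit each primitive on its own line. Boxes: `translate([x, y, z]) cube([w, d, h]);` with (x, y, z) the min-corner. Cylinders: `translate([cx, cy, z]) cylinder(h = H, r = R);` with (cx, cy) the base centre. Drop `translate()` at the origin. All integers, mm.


translate([0, 0, 403]) cube([254, 331, 25]);
translate([24, 24, 0]) cylinder(h = 403, r = 24);
translate([230, 24, 0]) cylinder(h = 403, r = 24);
translate([24, 307, 0]) cylinder(h = 403, r = 24);
translate([230, 307, 0]) cylinder(h = 403, r = 24);


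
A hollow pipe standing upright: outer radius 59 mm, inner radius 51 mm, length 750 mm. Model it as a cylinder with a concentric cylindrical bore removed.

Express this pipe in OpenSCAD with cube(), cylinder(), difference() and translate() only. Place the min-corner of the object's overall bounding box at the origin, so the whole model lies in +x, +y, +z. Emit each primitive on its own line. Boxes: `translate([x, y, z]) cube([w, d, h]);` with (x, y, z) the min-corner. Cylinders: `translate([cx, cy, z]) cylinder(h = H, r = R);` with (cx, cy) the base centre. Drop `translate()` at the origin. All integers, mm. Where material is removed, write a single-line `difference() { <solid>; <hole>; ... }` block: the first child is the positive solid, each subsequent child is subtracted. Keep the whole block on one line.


difference() { translate([59, 59, 0]) cylinder(h = 750, r = 59); translate([59, 59, 0]) cylinder(h = 750, r = 51); }


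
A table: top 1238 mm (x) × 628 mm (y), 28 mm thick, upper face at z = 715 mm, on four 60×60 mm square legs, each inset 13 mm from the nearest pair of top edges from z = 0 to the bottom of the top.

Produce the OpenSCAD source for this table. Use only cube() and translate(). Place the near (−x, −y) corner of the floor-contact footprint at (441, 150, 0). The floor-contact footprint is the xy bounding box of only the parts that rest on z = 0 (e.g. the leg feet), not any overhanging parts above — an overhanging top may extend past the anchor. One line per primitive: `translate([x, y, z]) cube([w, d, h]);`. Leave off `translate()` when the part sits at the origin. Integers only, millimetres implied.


// leg_h = 715 - 28 = 687
translate([428, 137, 687]) cube([1238, 628, 28]);
translate([441, 150, 0]) cube([60, 60, 687]);
translate([1593, 150, 0]) cube([60, 60, 687]);
translate([441, 692, 0]) cube([60, 60, 687]);
translate([1593, 692, 0]) cube([60, 60, 687]);


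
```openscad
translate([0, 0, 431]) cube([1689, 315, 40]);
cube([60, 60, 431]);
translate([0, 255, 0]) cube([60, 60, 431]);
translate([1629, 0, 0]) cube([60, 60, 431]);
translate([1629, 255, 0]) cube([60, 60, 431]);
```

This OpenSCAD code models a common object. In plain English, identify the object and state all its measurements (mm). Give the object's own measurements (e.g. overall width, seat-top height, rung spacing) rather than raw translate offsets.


A long wooden bench with a 1689 mm (x) × 315 mm (y) seat, 40 mm thick, its top surface 471 mm above the floor. Four 60 mm square legs at the seat corners, flush with the edges, run from z = 0 to the seat underside.


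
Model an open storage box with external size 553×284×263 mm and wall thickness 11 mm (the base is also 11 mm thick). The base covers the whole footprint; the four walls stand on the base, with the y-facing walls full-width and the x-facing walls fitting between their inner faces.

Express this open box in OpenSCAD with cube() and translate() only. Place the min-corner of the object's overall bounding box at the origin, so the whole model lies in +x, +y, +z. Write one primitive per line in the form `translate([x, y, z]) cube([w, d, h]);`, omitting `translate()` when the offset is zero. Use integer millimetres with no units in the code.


cube([553, 284, 11]);
translate([0, 0, 11]) cube([553, 11, 252]);
translate([0, 273, 11]) cube([553, 11, 252]);
translate([0, 11, 11]) cube([11, 262, 252]);
translate([542, 11, 11]) cube([11, 262, 252]);


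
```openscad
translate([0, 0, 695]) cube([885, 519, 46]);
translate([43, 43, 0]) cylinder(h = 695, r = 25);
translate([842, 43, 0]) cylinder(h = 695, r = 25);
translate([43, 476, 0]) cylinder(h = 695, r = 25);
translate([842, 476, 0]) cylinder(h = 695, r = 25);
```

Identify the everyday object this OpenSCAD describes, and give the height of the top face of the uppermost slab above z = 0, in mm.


A table. The table height is 741 mm.

A 885×519×46 slab sits at z = 695 on four Ø50 mm round legs — a table. The top surface is at 695 + 46 = 741 mm.


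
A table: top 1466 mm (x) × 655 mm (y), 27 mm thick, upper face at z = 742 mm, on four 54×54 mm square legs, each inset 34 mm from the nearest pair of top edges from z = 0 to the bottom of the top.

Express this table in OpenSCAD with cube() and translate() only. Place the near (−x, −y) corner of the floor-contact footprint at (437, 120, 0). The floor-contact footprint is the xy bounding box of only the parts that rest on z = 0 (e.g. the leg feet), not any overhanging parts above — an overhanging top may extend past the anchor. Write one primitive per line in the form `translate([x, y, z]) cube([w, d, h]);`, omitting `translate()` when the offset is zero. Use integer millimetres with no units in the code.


translate([403, 86, 715]) cube([1466, 655, 27]);
translate([437, 120, 0]) cube([54, 54, 715]);
translate([1781, 120, 0]) cube([54, 54, 715]);
translate([437, 653, 0]) cube([54, 54, 715]);
translate([1781, 653, 0]) cube([54, 54, 715]);


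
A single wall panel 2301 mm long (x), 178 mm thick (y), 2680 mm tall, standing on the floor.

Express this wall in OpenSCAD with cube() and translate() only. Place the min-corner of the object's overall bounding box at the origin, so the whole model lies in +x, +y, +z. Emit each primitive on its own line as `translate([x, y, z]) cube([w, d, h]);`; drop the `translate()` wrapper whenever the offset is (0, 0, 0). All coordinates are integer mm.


cube([2301, 178, 2680]);


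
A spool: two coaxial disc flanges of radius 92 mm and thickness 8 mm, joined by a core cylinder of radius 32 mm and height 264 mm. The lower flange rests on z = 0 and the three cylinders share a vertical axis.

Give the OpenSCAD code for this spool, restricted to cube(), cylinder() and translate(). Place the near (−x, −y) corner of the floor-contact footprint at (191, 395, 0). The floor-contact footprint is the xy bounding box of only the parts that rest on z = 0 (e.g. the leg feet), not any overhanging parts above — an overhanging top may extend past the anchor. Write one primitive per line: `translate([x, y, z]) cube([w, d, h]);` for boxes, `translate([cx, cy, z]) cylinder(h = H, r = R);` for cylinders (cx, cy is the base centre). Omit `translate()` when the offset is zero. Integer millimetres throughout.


translate([283, 487, 0]) cylinder(h = 8, r = 92);
translate([283, 487, 8]) cylinder(h = 264, r = 32);
translate([283, 487, 272]) cylinder(h = 8, r = 92);


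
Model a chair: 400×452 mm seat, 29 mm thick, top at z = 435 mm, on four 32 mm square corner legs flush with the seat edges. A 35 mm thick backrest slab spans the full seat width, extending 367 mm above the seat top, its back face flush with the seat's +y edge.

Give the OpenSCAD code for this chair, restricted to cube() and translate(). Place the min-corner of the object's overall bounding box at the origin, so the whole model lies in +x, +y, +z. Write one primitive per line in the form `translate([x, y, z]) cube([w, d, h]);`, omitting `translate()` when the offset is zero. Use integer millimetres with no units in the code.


translate([0, 0, 406]) cube([400, 452, 29]);
cube([32, 32, 406]);
translate([368, 0, 0]) cube([32, 32, 406]);
translate([0, 420, 0]) cube([32, 32, 406]);
translate([368, 420, 0]) cube([32, 32, 406]);
translate([0, 417, 435]) cube([400, 35, 367]);


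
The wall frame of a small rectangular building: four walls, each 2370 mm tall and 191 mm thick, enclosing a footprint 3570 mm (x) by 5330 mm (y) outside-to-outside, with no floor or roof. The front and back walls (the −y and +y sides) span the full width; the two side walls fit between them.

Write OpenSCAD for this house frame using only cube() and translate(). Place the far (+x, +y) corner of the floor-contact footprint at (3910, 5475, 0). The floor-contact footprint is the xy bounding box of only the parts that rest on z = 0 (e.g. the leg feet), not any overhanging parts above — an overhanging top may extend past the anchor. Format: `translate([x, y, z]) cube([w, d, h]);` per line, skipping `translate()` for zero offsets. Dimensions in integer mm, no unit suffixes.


translate([340, 145, 0]) cube([3570, 191, 2370]);
translate([340, 5284, 0]) cube([3570, 191, 2370]);
translate([340, 336, 0]) cube([191, 4948, 2370]);
translate([3719, 336, 0]) cube([191, 4948, 2370]);


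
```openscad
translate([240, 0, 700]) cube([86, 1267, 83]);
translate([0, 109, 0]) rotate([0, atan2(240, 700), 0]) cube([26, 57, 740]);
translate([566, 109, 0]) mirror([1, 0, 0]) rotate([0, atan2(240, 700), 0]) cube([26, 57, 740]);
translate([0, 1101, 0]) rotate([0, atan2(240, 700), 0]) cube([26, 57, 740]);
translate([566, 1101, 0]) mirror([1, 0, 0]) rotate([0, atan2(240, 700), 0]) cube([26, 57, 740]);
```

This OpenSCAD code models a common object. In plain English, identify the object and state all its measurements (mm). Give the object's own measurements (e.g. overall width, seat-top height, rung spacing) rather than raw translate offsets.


A sawhorse. A 86×1267×83 mm beam (x, y, z) sits on two A-frame leg pairs. Each pair is two raked legs of 26×57 mm section (57 mm along y) splaying symmetrically in x. Each leg rises 700 mm vertically over 240 mm of horizontal reach and is 740 mm long along its own axis. Every leg's outer bottom edge rests on the floor and its outer top edge meets a bottom edge of the beam — the left legs (tilting toward +x) meet the beam's −x bottom edge, the right legs (their mirror images, tilting toward −x) meet its +x bottom edge — so the leg tops tuck under the beam, the beam's underside is 700 mm above the floor, and the feet are 566 mm apart outside-to-outside with the beam centred between them. The two leg pairs are set in 109 mm from either end of the beam.


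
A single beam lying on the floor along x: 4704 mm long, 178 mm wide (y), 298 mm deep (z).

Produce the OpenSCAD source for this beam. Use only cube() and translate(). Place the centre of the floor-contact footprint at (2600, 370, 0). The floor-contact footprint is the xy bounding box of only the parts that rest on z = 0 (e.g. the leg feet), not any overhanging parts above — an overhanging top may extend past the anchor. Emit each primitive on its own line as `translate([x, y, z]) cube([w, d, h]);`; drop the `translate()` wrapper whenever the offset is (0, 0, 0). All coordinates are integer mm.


translate([248, 281, 0]) cube([4704, 178, 298]);


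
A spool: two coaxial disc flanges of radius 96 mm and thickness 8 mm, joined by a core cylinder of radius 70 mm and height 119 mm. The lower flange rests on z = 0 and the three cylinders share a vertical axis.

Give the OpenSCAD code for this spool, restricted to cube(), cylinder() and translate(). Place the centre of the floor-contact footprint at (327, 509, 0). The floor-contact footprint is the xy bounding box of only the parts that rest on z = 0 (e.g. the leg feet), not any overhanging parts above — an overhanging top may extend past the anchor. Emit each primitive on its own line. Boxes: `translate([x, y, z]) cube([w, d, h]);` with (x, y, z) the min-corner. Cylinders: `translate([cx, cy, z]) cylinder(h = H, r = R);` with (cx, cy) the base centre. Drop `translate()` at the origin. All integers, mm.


translate([327, 509, 0]) cylinder(h = 8, r = 96);
translate([327, 509, 8]) cylinder(h = 119, r = 70);
translate([327, 509, 127]) cylinder(h = 8, r = 96);


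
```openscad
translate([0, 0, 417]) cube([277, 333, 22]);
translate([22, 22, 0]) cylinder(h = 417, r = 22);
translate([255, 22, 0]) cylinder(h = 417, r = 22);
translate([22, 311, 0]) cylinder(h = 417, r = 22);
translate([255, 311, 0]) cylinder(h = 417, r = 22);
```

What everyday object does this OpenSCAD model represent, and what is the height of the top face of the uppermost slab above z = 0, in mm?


A stool. The seat height is 439 mm.

A 277×333×22 slab at z = 417 on four corner cylinders — a stool. The seat top is 417 + 22 = 439 mm.


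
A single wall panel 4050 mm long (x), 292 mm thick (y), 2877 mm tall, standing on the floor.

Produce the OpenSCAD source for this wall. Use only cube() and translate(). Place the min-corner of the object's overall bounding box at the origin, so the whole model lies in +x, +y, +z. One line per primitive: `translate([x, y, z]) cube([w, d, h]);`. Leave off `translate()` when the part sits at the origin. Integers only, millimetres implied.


cube([4050, 292, 2877]);


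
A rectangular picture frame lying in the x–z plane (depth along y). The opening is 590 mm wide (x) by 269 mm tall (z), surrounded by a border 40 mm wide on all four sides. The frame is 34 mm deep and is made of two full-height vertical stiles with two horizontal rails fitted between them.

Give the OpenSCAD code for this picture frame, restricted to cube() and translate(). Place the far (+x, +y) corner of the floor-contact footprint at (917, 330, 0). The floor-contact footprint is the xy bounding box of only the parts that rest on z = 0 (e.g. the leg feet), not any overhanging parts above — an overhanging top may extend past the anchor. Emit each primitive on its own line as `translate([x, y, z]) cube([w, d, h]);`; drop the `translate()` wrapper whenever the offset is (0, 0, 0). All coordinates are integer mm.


translate([247, 296, 0]) cube([40, 34, 349]);
translate([877, 296, 0]) cube([40, 34, 349]);
translate([287, 296, 0]) cube([590, 34, 40]);
translate([287, 296, 309]) cube([590, 34, 40]);


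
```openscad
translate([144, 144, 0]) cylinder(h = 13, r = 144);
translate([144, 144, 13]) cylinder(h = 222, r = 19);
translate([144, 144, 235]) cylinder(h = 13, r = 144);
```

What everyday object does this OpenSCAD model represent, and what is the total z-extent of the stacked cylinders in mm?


A spool. The overall height is 248 mm.

Three coaxial cylinders, large–small–large — a spool. Two 13 mm flanges and a 222 mm core give 13 + 222 + 13 = 248 mm.


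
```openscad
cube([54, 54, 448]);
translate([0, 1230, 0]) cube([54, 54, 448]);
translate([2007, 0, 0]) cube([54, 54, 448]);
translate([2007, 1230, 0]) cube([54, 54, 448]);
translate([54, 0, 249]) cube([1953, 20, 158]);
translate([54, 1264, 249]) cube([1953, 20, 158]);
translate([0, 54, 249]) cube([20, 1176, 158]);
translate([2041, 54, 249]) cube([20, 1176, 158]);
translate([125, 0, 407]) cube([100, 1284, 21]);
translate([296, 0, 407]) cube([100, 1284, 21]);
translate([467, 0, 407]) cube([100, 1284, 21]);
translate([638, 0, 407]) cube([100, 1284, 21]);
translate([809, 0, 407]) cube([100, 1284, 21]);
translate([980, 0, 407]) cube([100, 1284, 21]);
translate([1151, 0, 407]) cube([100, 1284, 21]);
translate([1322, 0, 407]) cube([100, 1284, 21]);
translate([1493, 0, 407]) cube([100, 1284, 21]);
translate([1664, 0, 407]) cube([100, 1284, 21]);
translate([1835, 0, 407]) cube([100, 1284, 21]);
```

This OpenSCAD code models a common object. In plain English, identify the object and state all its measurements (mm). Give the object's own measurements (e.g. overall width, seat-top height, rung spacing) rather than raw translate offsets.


A bed frame 2061 mm long (x) by 1284 mm wide (y). Four 54×54 mm corner posts, 448 mm tall, at the corners of the footprint. Four rails of 20 mm thickness and 158 mm height run between adjacent posts with their undersides at z = 249 mm, their outer faces flush with the outside of the frame (the two x-running rails run between the posts' inner faces; the two y-running rails run between the posts' inner faces). 11 slats, each 100 mm wide (x) and 21 mm thick, lie across the top of the two x-running rails, running the full 1284 mm width of the frame in y; along x they sit between the end posts with a 71 mm gap after the −x posts and between neighbouring slats, leaving 72 mm before the +x posts.


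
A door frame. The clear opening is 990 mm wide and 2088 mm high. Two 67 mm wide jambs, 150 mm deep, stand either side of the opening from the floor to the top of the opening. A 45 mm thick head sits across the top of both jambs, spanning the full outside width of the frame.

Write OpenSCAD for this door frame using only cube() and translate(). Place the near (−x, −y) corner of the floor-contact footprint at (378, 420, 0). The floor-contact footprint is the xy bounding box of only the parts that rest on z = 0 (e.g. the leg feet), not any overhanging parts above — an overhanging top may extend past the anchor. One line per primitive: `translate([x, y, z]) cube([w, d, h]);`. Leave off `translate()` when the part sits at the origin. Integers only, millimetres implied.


translate([378, 420, 0]) cube([67, 150, 2088]);
translate([1435, 420, 0]) cube([67, 150, 2088]);
translate([378, 420, 2088]) cube([1124, 150, 45]);


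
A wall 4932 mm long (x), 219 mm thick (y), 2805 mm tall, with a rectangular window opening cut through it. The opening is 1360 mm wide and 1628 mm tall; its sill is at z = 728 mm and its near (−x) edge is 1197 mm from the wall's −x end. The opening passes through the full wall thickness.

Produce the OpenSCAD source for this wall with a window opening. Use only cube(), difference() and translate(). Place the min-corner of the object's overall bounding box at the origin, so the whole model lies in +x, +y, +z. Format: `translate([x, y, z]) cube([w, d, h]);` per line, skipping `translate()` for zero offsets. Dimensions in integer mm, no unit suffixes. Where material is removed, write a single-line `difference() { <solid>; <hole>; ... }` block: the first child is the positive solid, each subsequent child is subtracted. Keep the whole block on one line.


difference() { cube([4932, 219, 2805]); translate([1197, 0, 728]) cube([1360, 219, 1628]); }


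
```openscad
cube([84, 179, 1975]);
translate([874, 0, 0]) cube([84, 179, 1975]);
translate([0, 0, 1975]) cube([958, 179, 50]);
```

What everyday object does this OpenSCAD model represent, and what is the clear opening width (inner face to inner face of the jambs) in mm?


A door frame. The clear opening width is 790 mm.

Two 1975 mm tall posts with a header on top — a door frame. The left jamb is 84 mm wide at x = 0; the right jamb starts at x = 874. The clear opening is 874 − 84 = 790 mm.


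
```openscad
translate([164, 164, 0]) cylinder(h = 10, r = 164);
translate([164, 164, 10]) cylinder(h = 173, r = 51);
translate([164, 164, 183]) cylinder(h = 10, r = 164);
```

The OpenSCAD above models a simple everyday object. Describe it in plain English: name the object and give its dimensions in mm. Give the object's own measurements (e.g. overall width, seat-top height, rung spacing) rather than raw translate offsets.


A spool: two coaxial disc flanges of radius 164 mm and thickness 10 mm, joined by a core cylinder of radius 51 mm and height 173 mm. The lower flange rests on z = 0 and the three cylinders share a vertical axis.


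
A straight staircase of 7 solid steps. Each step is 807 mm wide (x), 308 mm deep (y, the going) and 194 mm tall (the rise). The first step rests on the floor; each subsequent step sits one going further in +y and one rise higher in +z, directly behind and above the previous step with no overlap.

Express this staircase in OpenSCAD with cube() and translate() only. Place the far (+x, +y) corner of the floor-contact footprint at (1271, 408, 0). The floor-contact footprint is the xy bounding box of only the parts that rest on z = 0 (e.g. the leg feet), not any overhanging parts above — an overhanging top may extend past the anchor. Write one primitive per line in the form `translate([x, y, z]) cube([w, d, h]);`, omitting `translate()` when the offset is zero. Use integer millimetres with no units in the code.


translate([464, 100, 0]) cube([807, 308, 194]);
translate([464, 408, 194]) cube([807, 308, 194]);
translate([464, 716, 388]) cube([807, 308, 194]);
translate([464, 1024, 582]) cube([807, 308, 194]);
translate([464, 1332, 776]) cube([807, 308, 194]);
translate([464, 1640, 970]) cube([807, 308, 194]);
translate([464, 1948, 1164]) cube([807, 308, 194]);


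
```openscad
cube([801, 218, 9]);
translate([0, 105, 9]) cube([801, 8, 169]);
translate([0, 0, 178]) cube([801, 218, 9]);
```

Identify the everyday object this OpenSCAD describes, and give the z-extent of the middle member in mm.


An I-beam. The web height is 169 mm.

Two wide flanges with a thin centred web — an I-beam. Overall 187 mm minus two 9 mm flanges gives a web of 187 − 2·9 = 169 mm.


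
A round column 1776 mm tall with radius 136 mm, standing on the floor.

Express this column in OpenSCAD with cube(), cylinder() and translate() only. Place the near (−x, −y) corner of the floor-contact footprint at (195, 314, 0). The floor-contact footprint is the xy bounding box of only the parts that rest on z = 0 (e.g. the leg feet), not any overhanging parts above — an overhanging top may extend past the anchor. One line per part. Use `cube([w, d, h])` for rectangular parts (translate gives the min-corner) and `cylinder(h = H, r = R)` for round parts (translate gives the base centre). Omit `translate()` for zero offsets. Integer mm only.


translate([331, 450, 0]) cylinder(h = 1776, r = 136);


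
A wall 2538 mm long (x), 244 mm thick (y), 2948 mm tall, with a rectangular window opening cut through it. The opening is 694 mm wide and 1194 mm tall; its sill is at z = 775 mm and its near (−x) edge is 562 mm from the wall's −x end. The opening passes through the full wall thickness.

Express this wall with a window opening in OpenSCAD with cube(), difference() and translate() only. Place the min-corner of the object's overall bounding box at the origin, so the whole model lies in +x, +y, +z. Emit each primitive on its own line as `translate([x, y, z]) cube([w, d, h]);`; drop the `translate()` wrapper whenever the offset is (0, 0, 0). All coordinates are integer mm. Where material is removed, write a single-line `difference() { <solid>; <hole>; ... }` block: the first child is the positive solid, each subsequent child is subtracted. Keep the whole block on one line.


difference() { cube([2538, 244, 2948]); translate([562, 0, 775]) cube([694, 244, 1194]); }


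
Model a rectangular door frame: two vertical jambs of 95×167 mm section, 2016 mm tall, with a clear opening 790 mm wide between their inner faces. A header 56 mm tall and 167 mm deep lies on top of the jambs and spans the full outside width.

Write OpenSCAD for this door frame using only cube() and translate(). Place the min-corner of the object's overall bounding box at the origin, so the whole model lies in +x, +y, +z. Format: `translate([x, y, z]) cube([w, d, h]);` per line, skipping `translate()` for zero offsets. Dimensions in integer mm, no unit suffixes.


cube([95, 167, 2016]);
translate([885, 0, 0]) cube([95, 167, 2016]);
translate([0, 0, 2016]) cube([980, 167, 56]);


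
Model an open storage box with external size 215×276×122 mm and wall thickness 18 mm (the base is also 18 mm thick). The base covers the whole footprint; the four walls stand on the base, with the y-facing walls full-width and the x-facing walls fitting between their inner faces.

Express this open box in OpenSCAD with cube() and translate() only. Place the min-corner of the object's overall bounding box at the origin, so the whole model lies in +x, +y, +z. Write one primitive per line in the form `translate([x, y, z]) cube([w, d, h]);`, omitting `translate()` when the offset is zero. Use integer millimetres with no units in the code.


cube([215, 276, 18]);
translate([0, 0, 18]) cube([215, 18, 104]);
translate([0, 258, 18]) cube([215, 18, 104]);
translate([0, 18, 18]) cube([18, 240, 104]);
translate([197, 18, 18]) cube([18, 240, 104]);


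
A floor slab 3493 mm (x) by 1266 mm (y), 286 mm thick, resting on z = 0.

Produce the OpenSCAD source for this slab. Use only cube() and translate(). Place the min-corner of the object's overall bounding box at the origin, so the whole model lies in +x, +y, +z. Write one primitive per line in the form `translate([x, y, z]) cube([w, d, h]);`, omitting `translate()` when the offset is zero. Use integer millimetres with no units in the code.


cube([3493, 1266, 286]);


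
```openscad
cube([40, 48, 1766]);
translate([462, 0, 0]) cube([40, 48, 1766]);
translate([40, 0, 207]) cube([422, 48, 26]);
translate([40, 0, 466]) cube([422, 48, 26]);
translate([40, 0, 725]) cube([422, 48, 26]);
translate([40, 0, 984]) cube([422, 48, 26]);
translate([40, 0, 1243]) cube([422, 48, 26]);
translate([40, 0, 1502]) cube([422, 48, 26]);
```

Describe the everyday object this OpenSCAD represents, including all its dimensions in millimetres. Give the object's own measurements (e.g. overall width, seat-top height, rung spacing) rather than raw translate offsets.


A straight ladder. Two 40×48 mm vertical rails, 1766 mm tall, stand 502 mm apart (outside-to-outside) with their front faces coplanar on the −y side. 6 rungs, each 48 mm deep and 26 mm tall, span between the inner faces of the rails, front faces flush with the rails. The lowest rung's underside is at z = 207 mm and rungs are spaced 259 mm apart (underside to underside).


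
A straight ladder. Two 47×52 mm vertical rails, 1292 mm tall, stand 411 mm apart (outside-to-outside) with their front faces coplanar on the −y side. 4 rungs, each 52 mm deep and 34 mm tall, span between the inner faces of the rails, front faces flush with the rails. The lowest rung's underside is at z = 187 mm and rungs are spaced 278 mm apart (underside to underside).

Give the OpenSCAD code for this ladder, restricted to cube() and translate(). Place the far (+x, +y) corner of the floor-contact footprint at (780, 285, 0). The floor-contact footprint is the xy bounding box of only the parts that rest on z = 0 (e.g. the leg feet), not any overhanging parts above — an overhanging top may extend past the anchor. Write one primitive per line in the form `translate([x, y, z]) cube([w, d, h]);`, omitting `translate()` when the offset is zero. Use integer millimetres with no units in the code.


// rung span = 411 - 2*47 = 317
// rung[k] z = 187 + k*278
translate([369, 233, 0]) cube([47, 52, 1292]);
translate([733, 233, 0]) cube([47, 52, 1292]);
translate([416, 233, 187]) cube([317, 52, 34]);
translate([416, 233, 465]) cube([317, 52, 34]);
translate([416, 233, 743]) cube([317, 52, 34]);
translate([416, 233, 1021]) cube([317, 52, 34]);


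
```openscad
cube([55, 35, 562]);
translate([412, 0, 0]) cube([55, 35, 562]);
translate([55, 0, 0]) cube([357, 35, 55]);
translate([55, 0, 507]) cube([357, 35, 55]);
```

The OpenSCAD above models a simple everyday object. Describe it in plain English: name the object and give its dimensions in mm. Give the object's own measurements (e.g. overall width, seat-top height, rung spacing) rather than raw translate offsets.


A rectangular picture frame lying in the x–z plane (depth along y). The opening is 357 mm wide (x) by 452 mm tall (z), surrounded by a border 55 mm wide on all four sides. The frame is 35 mm deep and is made of two full-height vertical stiles with two horizontal rails fitted between them.


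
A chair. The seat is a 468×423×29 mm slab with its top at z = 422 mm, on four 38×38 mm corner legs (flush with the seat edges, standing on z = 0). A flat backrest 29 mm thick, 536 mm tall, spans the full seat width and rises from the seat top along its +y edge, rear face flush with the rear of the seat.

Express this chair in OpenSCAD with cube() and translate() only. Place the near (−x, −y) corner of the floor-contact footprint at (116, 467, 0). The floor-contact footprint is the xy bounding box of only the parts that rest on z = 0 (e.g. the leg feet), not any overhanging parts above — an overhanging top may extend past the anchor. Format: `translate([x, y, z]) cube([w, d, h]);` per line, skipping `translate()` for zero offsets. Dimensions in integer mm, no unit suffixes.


translate([116, 467, 393]) cube([468, 423, 29]);
translate([116, 467, 0]) cube([38, 38, 393]);
translate([546, 467, 0]) cube([38, 38, 393]);
translate([116, 852, 0]) cube([38, 38, 393]);
translate([546, 852, 0]) cube([38, 38, 393]);
translate([116, 861, 422]) cube([468, 29, 536]);


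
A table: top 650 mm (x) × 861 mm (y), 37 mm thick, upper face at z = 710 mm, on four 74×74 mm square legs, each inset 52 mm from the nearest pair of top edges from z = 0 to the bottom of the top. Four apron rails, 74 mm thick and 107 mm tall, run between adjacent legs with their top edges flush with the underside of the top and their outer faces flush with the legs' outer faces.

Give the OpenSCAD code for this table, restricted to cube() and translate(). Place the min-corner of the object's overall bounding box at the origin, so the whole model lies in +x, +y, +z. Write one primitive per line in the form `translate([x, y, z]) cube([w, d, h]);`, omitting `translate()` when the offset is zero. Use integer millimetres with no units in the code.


translate([0, 0, 673]) cube([650, 861, 37]);
translate([52, 52, 0]) cube([74, 74, 673]);
translate([524, 52, 0]) cube([74, 74, 673]);
translate([52, 735, 0]) cube([74, 74, 673]);
translate([524, 735, 0]) cube([74, 74, 673]);
translate([126, 52, 566]) cube([398, 74, 107]);
translate([126, 735, 566]) cube([398, 74, 107]);
translate([52, 126, 566]) cube([74, 609, 107]);
translate([524, 126, 566]) cube([74, 609, 107]);


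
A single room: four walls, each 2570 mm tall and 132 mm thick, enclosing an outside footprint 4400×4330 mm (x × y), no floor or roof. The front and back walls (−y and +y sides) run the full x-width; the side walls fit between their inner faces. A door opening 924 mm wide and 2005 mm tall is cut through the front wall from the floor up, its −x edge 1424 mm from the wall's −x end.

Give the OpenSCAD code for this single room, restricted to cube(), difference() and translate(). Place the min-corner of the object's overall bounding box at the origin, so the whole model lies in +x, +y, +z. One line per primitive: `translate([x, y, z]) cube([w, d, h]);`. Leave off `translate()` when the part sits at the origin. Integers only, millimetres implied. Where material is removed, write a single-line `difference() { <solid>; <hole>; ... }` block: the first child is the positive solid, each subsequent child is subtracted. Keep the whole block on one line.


difference() { cube([4400, 132, 2570]); translate([1424, 0, 0]) cube([924, 132, 2005]); }
translate([0, 4198, 0]) cube([4400, 132, 2570]);
translate([0, 132, 0]) cube([132, 4066, 2570]);
translate([4268, 132, 0]) cube([132, 4066, 2570]);


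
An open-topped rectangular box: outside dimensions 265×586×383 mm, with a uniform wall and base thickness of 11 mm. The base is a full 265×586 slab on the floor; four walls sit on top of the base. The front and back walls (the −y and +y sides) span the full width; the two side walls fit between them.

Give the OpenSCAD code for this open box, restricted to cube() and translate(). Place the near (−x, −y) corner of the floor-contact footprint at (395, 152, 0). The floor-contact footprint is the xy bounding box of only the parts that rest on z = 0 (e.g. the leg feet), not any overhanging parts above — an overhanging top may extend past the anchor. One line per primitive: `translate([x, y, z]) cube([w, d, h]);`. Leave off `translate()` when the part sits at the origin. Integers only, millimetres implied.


translate([395, 152, 0]) cube([265, 586, 11]);
translate([395, 152, 11]) cube([265, 11, 372]);
translate([395, 727, 11]) cube([265, 11, 372]);
translate([395, 163, 11]) cube([11, 564, 372]);
translate([649, 163, 11]) cube([11, 564, 372]);


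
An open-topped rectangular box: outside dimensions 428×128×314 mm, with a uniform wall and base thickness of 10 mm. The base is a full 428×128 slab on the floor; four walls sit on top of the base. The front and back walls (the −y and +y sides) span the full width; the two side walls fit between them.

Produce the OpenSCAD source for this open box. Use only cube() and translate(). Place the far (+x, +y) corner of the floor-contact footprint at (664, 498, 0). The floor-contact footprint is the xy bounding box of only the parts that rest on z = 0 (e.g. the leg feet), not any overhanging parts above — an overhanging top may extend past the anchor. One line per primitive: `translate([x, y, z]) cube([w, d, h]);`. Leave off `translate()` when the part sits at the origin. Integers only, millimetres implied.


translate([236, 370, 0]) cube([428, 128, 10]);
translate([236, 370, 10]) cube([428, 10, 304]);
translate([236, 488, 10]) cube([428, 10, 304]);
translate([236, 380, 10]) cube([10, 108, 304]);
translate([654, 380, 10]) cube([10, 108, 304]);


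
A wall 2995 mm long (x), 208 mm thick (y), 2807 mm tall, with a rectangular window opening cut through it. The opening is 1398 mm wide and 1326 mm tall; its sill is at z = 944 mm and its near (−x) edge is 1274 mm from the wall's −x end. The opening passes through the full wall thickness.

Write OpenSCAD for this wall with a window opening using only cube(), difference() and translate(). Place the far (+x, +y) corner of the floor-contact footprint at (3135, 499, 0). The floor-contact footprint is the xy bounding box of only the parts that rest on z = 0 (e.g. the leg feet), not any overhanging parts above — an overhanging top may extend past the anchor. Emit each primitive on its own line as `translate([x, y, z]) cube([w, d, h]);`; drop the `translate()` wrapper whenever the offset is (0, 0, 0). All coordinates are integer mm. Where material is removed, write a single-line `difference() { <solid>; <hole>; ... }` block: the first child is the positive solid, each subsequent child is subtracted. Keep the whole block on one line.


difference() { translate([140, 291, 0]) cube([2995, 208, 2807]); translate([1414, 291, 944]) cube([1398, 208, 1326]); }


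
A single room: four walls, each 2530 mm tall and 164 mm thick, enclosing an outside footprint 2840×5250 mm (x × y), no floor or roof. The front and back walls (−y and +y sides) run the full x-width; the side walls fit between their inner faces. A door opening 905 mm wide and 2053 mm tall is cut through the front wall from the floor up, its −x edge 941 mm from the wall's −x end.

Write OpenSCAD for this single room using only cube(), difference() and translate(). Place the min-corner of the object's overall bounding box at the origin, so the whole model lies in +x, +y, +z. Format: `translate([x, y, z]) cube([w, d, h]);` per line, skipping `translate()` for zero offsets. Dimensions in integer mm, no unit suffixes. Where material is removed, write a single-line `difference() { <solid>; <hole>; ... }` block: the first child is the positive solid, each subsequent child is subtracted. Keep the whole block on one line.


difference() { cube([2840, 164, 2530]); translate([941, 0, 0]) cube([905, 164, 2053]); }
translate([0, 5086, 0]) cube([2840, 164, 2530]);
translate([0, 164, 0]) cube([164, 4922, 2530]);
translate([2676, 164, 0]) cube([164, 4922, 2530]);
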